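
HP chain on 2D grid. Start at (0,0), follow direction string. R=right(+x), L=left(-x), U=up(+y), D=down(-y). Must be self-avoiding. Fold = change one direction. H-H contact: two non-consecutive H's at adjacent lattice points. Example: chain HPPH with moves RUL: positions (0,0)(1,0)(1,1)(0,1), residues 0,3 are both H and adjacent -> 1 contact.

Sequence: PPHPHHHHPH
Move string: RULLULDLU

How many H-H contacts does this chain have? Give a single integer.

Positions: [(0, 0), (1, 0), (1, 1), (0, 1), (-1, 1), (-1, 2), (-2, 2), (-2, 1), (-3, 1), (-3, 2)]
H-H contact: residue 4 @(-1,1) - residue 7 @(-2, 1)
H-H contact: residue 6 @(-2,2) - residue 9 @(-3, 2)

Answer: 2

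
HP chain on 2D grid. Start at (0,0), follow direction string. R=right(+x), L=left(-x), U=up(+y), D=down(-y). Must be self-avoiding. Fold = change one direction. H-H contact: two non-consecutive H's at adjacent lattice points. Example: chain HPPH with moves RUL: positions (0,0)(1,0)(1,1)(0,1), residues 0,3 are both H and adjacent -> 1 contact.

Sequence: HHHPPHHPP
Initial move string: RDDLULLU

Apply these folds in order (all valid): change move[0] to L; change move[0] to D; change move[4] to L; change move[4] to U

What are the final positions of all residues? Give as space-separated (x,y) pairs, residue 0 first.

Initial moves: RDDLULLU
Fold: move[0]->L => LDDLULLU (positions: [(0, 0), (-1, 0), (-1, -1), (-1, -2), (-2, -2), (-2, -1), (-3, -1), (-4, -1), (-4, 0)])
Fold: move[0]->D => DDDLULLU (positions: [(0, 0), (0, -1), (0, -2), (0, -3), (-1, -3), (-1, -2), (-2, -2), (-3, -2), (-3, -1)])
Fold: move[4]->L => DDDLLLLU (positions: [(0, 0), (0, -1), (0, -2), (0, -3), (-1, -3), (-2, -3), (-3, -3), (-4, -3), (-4, -2)])
Fold: move[4]->U => DDDLULLU (positions: [(0, 0), (0, -1), (0, -2), (0, -3), (-1, -3), (-1, -2), (-2, -2), (-3, -2), (-3, -1)])

Answer: (0,0) (0,-1) (0,-2) (0,-3) (-1,-3) (-1,-2) (-2,-2) (-3,-2) (-3,-1)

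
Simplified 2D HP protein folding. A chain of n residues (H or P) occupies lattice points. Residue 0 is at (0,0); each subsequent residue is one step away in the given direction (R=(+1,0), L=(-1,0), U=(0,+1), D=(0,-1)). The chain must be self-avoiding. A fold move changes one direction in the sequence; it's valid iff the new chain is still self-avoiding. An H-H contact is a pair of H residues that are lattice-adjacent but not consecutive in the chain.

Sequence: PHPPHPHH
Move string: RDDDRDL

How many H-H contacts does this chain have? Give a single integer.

Answer: 1

Derivation:
Positions: [(0, 0), (1, 0), (1, -1), (1, -2), (1, -3), (2, -3), (2, -4), (1, -4)]
H-H contact: residue 4 @(1,-3) - residue 7 @(1, -4)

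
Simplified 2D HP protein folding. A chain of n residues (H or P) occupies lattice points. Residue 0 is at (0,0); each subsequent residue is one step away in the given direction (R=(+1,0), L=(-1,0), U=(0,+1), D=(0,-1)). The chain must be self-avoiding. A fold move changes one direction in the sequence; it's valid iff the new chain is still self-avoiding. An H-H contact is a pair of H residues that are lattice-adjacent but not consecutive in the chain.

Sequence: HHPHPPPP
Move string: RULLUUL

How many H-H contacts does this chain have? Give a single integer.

Positions: [(0, 0), (1, 0), (1, 1), (0, 1), (-1, 1), (-1, 2), (-1, 3), (-2, 3)]
H-H contact: residue 0 @(0,0) - residue 3 @(0, 1)

Answer: 1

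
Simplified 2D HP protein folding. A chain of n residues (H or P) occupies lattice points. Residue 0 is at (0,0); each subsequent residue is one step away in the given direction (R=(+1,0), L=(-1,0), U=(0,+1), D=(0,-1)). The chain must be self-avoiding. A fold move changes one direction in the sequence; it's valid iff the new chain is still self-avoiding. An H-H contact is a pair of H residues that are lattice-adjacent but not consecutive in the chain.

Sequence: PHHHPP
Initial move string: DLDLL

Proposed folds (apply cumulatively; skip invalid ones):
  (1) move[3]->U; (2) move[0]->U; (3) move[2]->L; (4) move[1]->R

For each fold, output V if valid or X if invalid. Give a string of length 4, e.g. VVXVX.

Answer: XVVX

Derivation:
Initial: DLDLL -> [(0, 0), (0, -1), (-1, -1), (-1, -2), (-2, -2), (-3, -2)]
Fold 1: move[3]->U => DLDUL INVALID (collision), skipped
Fold 2: move[0]->U => ULDLL VALID
Fold 3: move[2]->L => ULLLL VALID
Fold 4: move[1]->R => URLLL INVALID (collision), skipped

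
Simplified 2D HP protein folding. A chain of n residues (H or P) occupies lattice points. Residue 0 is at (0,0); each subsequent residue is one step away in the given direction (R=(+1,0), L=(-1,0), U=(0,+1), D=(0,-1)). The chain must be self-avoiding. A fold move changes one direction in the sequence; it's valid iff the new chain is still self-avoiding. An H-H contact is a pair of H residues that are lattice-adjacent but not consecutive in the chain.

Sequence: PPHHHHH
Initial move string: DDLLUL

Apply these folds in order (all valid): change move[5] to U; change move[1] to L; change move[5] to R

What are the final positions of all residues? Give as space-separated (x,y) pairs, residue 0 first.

Initial moves: DDLLUL
Fold: move[5]->U => DDLLUU (positions: [(0, 0), (0, -1), (0, -2), (-1, -2), (-2, -2), (-2, -1), (-2, 0)])
Fold: move[1]->L => DLLLUU (positions: [(0, 0), (0, -1), (-1, -1), (-2, -1), (-3, -1), (-3, 0), (-3, 1)])
Fold: move[5]->R => DLLLUR (positions: [(0, 0), (0, -1), (-1, -1), (-2, -1), (-3, -1), (-3, 0), (-2, 0)])

Answer: (0,0) (0,-1) (-1,-1) (-2,-1) (-3,-1) (-3,0) (-2,0)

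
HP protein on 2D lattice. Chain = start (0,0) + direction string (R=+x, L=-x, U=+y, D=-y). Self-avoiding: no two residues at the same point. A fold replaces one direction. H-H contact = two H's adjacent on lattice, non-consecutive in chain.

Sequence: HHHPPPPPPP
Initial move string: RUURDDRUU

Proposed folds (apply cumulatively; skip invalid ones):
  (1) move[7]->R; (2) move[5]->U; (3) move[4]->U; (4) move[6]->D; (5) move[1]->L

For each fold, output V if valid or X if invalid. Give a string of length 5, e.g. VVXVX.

Initial: RUURDDRUU -> [(0, 0), (1, 0), (1, 1), (1, 2), (2, 2), (2, 1), (2, 0), (3, 0), (3, 1), (3, 2)]
Fold 1: move[7]->R => RUURDDRRU VALID
Fold 2: move[5]->U => RUURDURRU INVALID (collision), skipped
Fold 3: move[4]->U => RUURUDRRU INVALID (collision), skipped
Fold 4: move[6]->D => RUURDDDRU VALID
Fold 5: move[1]->L => RLURDDDRU INVALID (collision), skipped

Answer: VXXVX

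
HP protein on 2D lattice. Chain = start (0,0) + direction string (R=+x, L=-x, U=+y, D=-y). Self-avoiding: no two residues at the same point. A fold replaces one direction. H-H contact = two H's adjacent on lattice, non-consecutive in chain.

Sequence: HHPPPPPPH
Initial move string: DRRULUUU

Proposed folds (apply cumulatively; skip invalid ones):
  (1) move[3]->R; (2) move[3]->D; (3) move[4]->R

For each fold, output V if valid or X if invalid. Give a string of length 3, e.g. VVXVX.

Answer: XXV

Derivation:
Initial: DRRULUUU -> [(0, 0), (0, -1), (1, -1), (2, -1), (2, 0), (1, 0), (1, 1), (1, 2), (1, 3)]
Fold 1: move[3]->R => DRRRLUUU INVALID (collision), skipped
Fold 2: move[3]->D => DRRDLUUU INVALID (collision), skipped
Fold 3: move[4]->R => DRRURUUU VALID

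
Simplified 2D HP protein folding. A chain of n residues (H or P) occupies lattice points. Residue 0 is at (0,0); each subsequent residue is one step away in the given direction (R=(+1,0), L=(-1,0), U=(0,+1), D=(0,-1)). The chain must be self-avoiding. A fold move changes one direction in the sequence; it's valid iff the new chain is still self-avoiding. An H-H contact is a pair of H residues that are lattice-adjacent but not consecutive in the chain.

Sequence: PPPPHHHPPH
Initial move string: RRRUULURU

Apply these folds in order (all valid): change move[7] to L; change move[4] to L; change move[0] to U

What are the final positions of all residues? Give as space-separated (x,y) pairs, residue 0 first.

Answer: (0,0) (0,1) (1,1) (2,1) (2,2) (1,2) (0,2) (0,3) (-1,3) (-1,4)

Derivation:
Initial moves: RRRUULURU
Fold: move[7]->L => RRRUULULU (positions: [(0, 0), (1, 0), (2, 0), (3, 0), (3, 1), (3, 2), (2, 2), (2, 3), (1, 3), (1, 4)])
Fold: move[4]->L => RRRULLULU (positions: [(0, 0), (1, 0), (2, 0), (3, 0), (3, 1), (2, 1), (1, 1), (1, 2), (0, 2), (0, 3)])
Fold: move[0]->U => URRULLULU (positions: [(0, 0), (0, 1), (1, 1), (2, 1), (2, 2), (1, 2), (0, 2), (0, 3), (-1, 3), (-1, 4)])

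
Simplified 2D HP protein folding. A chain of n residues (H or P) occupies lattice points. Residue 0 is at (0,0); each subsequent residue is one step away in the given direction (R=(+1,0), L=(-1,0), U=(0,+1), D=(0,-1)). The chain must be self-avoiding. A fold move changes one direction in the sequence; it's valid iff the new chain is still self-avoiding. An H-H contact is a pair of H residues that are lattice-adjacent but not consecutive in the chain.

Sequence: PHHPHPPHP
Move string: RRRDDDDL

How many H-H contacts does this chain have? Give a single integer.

Answer: 0

Derivation:
Positions: [(0, 0), (1, 0), (2, 0), (3, 0), (3, -1), (3, -2), (3, -3), (3, -4), (2, -4)]
No H-H contacts found.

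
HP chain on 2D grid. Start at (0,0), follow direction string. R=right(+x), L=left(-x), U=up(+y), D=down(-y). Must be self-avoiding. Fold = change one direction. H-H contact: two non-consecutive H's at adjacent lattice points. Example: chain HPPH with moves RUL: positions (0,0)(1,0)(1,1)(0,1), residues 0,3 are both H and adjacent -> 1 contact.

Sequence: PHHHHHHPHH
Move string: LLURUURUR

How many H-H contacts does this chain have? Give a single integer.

Answer: 1

Derivation:
Positions: [(0, 0), (-1, 0), (-2, 0), (-2, 1), (-1, 1), (-1, 2), (-1, 3), (0, 3), (0, 4), (1, 4)]
H-H contact: residue 1 @(-1,0) - residue 4 @(-1, 1)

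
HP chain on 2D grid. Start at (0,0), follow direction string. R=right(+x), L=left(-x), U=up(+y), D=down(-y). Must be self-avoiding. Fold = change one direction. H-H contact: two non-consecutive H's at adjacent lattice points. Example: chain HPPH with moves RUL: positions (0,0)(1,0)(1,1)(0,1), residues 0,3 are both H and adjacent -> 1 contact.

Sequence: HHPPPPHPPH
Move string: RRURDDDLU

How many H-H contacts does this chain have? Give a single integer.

Positions: [(0, 0), (1, 0), (2, 0), (2, 1), (3, 1), (3, 0), (3, -1), (3, -2), (2, -2), (2, -1)]
H-H contact: residue 6 @(3,-1) - residue 9 @(2, -1)

Answer: 1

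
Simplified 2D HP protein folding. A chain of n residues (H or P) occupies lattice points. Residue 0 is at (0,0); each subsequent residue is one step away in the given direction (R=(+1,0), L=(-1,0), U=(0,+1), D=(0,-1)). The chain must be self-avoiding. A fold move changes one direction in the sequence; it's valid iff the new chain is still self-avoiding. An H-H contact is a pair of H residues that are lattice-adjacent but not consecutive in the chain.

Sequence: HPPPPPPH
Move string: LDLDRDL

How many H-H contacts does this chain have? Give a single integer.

Answer: 0

Derivation:
Positions: [(0, 0), (-1, 0), (-1, -1), (-2, -1), (-2, -2), (-1, -2), (-1, -3), (-2, -3)]
No H-H contacts found.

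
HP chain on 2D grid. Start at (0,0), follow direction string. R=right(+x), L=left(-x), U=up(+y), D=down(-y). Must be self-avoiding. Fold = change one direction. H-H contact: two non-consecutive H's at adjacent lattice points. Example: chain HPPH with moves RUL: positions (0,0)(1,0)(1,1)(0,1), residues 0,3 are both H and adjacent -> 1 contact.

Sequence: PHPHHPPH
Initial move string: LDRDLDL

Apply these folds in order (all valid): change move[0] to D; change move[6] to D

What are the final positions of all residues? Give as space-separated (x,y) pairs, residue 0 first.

Initial moves: LDRDLDL
Fold: move[0]->D => DDRDLDL (positions: [(0, 0), (0, -1), (0, -2), (1, -2), (1, -3), (0, -3), (0, -4), (-1, -4)])
Fold: move[6]->D => DDRDLDD (positions: [(0, 0), (0, -1), (0, -2), (1, -2), (1, -3), (0, -3), (0, -4), (0, -5)])

Answer: (0,0) (0,-1) (0,-2) (1,-2) (1,-3) (0,-3) (0,-4) (0,-5)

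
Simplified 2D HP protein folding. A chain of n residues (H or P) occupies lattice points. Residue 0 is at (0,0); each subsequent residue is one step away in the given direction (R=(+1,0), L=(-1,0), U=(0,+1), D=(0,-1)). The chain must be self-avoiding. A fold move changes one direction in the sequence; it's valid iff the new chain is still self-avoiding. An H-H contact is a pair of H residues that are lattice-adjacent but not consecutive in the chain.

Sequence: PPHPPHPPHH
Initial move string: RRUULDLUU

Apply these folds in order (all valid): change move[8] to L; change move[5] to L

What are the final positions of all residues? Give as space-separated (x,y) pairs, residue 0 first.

Initial moves: RRUULDLUU
Fold: move[8]->L => RRUULDLUL (positions: [(0, 0), (1, 0), (2, 0), (2, 1), (2, 2), (1, 2), (1, 1), (0, 1), (0, 2), (-1, 2)])
Fold: move[5]->L => RRUULLLUL (positions: [(0, 0), (1, 0), (2, 0), (2, 1), (2, 2), (1, 2), (0, 2), (-1, 2), (-1, 3), (-2, 3)])

Answer: (0,0) (1,0) (2,0) (2,1) (2,2) (1,2) (0,2) (-1,2) (-1,3) (-2,3)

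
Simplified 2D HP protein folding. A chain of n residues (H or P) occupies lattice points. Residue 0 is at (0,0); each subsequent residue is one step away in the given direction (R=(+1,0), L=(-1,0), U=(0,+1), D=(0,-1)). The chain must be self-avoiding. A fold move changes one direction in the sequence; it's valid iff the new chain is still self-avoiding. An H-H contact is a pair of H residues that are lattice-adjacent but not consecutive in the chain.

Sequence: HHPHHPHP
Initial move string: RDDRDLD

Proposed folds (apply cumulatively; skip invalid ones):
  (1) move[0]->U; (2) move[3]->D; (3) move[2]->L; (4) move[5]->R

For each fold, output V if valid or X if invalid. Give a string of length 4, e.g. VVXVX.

Initial: RDDRDLD -> [(0, 0), (1, 0), (1, -1), (1, -2), (2, -2), (2, -3), (1, -3), (1, -4)]
Fold 1: move[0]->U => UDDRDLD INVALID (collision), skipped
Fold 2: move[3]->D => RDDDDLD VALID
Fold 3: move[2]->L => RDLDDLD VALID
Fold 4: move[5]->R => RDLDDRD VALID

Answer: XVVV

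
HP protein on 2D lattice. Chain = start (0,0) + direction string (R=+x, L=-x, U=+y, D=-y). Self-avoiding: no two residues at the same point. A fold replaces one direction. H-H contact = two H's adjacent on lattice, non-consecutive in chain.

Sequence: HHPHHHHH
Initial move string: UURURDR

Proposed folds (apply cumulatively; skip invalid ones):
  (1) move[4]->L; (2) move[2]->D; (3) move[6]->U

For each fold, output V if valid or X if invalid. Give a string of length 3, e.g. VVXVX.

Initial: UURURDR -> [(0, 0), (0, 1), (0, 2), (1, 2), (1, 3), (2, 3), (2, 2), (3, 2)]
Fold 1: move[4]->L => UURULDR INVALID (collision), skipped
Fold 2: move[2]->D => UUDURDR INVALID (collision), skipped
Fold 3: move[6]->U => UURURDU INVALID (collision), skipped

Answer: XXX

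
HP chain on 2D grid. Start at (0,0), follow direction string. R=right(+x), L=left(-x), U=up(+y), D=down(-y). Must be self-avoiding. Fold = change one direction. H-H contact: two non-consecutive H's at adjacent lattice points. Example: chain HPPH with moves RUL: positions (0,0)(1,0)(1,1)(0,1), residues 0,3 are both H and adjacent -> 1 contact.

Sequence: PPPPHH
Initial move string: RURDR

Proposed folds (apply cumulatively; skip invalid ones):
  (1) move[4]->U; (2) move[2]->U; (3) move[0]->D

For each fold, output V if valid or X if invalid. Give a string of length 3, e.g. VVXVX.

Answer: XXX

Derivation:
Initial: RURDR -> [(0, 0), (1, 0), (1, 1), (2, 1), (2, 0), (3, 0)]
Fold 1: move[4]->U => RURDU INVALID (collision), skipped
Fold 2: move[2]->U => RUUDR INVALID (collision), skipped
Fold 3: move[0]->D => DURDR INVALID (collision), skipped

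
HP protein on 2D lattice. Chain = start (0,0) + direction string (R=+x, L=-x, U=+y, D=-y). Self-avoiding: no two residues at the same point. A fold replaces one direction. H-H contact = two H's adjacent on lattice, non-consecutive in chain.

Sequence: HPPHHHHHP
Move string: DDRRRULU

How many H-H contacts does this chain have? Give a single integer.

Answer: 1

Derivation:
Positions: [(0, 0), (0, -1), (0, -2), (1, -2), (2, -2), (3, -2), (3, -1), (2, -1), (2, 0)]
H-H contact: residue 4 @(2,-2) - residue 7 @(2, -1)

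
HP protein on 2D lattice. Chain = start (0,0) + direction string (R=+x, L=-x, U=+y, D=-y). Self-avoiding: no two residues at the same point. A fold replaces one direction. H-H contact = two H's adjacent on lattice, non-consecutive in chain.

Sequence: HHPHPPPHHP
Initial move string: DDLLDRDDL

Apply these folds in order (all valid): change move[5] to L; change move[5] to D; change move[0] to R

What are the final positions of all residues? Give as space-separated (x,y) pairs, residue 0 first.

Answer: (0,0) (1,0) (1,-1) (0,-1) (-1,-1) (-1,-2) (-1,-3) (-1,-4) (-1,-5) (-2,-5)

Derivation:
Initial moves: DDLLDRDDL
Fold: move[5]->L => DDLLDLDDL (positions: [(0, 0), (0, -1), (0, -2), (-1, -2), (-2, -2), (-2, -3), (-3, -3), (-3, -4), (-3, -5), (-4, -5)])
Fold: move[5]->D => DDLLDDDDL (positions: [(0, 0), (0, -1), (0, -2), (-1, -2), (-2, -2), (-2, -3), (-2, -4), (-2, -5), (-2, -6), (-3, -6)])
Fold: move[0]->R => RDLLDDDDL (positions: [(0, 0), (1, 0), (1, -1), (0, -1), (-1, -1), (-1, -2), (-1, -3), (-1, -4), (-1, -5), (-2, -5)])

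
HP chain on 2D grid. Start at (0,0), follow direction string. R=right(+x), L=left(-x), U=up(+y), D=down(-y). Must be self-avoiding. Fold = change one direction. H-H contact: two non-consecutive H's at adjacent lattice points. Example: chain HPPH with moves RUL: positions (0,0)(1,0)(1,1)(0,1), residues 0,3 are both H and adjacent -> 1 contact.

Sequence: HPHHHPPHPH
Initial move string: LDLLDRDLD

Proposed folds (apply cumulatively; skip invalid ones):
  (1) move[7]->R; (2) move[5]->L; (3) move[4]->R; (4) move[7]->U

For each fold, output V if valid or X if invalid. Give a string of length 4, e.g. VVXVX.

Answer: VVXX

Derivation:
Initial: LDLLDRDLD -> [(0, 0), (-1, 0), (-1, -1), (-2, -1), (-3, -1), (-3, -2), (-2, -2), (-2, -3), (-3, -3), (-3, -4)]
Fold 1: move[7]->R => LDLLDRDRD VALID
Fold 2: move[5]->L => LDLLDLDRD VALID
Fold 3: move[4]->R => LDLLRLDRD INVALID (collision), skipped
Fold 4: move[7]->U => LDLLDLDUD INVALID (collision), skipped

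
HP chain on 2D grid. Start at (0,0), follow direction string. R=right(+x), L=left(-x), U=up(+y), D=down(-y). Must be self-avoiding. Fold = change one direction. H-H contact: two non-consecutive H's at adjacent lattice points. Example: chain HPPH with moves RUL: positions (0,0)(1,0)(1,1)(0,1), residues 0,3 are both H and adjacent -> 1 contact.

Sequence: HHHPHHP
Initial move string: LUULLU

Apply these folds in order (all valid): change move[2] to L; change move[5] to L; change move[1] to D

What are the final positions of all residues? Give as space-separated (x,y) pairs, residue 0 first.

Initial moves: LUULLU
Fold: move[2]->L => LULLLU (positions: [(0, 0), (-1, 0), (-1, 1), (-2, 1), (-3, 1), (-4, 1), (-4, 2)])
Fold: move[5]->L => LULLLL (positions: [(0, 0), (-1, 0), (-1, 1), (-2, 1), (-3, 1), (-4, 1), (-5, 1)])
Fold: move[1]->D => LDLLLL (positions: [(0, 0), (-1, 0), (-1, -1), (-2, -1), (-3, -1), (-4, -1), (-5, -1)])

Answer: (0,0) (-1,0) (-1,-1) (-2,-1) (-3,-1) (-4,-1) (-5,-1)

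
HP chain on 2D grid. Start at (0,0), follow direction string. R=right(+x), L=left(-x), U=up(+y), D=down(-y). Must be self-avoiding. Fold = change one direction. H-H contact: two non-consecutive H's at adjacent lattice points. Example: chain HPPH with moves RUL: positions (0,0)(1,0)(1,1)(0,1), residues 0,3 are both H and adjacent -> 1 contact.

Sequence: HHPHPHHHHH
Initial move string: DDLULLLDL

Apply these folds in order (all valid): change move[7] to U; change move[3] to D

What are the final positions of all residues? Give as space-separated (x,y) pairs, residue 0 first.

Initial moves: DDLULLLDL
Fold: move[7]->U => DDLULLLUL (positions: [(0, 0), (0, -1), (0, -2), (-1, -2), (-1, -1), (-2, -1), (-3, -1), (-4, -1), (-4, 0), (-5, 0)])
Fold: move[3]->D => DDLDLLLUL (positions: [(0, 0), (0, -1), (0, -2), (-1, -2), (-1, -3), (-2, -3), (-3, -3), (-4, -3), (-4, -2), (-5, -2)])

Answer: (0,0) (0,-1) (0,-2) (-1,-2) (-1,-3) (-2,-3) (-3,-3) (-4,-3) (-4,-2) (-5,-2)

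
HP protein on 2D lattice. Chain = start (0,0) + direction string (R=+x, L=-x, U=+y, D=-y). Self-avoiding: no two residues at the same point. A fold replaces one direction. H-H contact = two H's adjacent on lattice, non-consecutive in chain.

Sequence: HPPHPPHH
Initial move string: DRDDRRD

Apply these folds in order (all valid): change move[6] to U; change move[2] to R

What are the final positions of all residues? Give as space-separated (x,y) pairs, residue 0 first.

Answer: (0,0) (0,-1) (1,-1) (2,-1) (2,-2) (3,-2) (4,-2) (4,-1)

Derivation:
Initial moves: DRDDRRD
Fold: move[6]->U => DRDDRRU (positions: [(0, 0), (0, -1), (1, -1), (1, -2), (1, -3), (2, -3), (3, -3), (3, -2)])
Fold: move[2]->R => DRRDRRU (positions: [(0, 0), (0, -1), (1, -1), (2, -1), (2, -2), (3, -2), (4, -2), (4, -1)])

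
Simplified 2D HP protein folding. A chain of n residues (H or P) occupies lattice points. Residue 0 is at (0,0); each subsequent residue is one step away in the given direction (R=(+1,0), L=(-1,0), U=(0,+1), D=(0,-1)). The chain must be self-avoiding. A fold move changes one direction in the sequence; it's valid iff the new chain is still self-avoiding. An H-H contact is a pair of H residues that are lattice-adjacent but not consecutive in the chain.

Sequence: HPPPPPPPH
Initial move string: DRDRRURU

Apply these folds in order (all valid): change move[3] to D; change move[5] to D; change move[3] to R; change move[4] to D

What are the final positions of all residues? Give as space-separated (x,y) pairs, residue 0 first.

Answer: (0,0) (0,-1) (1,-1) (1,-2) (2,-2) (2,-3) (2,-4) (3,-4) (3,-3)

Derivation:
Initial moves: DRDRRURU
Fold: move[3]->D => DRDDRURU (positions: [(0, 0), (0, -1), (1, -1), (1, -2), (1, -3), (2, -3), (2, -2), (3, -2), (3, -1)])
Fold: move[5]->D => DRDDRDRU (positions: [(0, 0), (0, -1), (1, -1), (1, -2), (1, -3), (2, -3), (2, -4), (3, -4), (3, -3)])
Fold: move[3]->R => DRDRRDRU (positions: [(0, 0), (0, -1), (1, -1), (1, -2), (2, -2), (3, -2), (3, -3), (4, -3), (4, -2)])
Fold: move[4]->D => DRDRDDRU (positions: [(0, 0), (0, -1), (1, -1), (1, -2), (2, -2), (2, -3), (2, -4), (3, -4), (3, -3)])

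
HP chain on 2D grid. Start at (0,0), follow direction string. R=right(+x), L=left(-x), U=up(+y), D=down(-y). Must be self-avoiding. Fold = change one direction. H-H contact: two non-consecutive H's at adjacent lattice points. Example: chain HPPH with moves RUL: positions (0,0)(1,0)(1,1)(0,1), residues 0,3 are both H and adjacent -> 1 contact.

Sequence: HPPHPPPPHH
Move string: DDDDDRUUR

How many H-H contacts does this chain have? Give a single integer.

Answer: 1

Derivation:
Positions: [(0, 0), (0, -1), (0, -2), (0, -3), (0, -4), (0, -5), (1, -5), (1, -4), (1, -3), (2, -3)]
H-H contact: residue 3 @(0,-3) - residue 8 @(1, -3)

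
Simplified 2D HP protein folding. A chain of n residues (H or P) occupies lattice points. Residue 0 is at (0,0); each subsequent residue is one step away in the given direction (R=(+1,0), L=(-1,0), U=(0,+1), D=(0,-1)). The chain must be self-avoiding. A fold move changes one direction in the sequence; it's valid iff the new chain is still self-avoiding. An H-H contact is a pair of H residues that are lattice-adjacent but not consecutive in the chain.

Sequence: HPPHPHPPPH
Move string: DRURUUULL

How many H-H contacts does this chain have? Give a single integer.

Positions: [(0, 0), (0, -1), (1, -1), (1, 0), (2, 0), (2, 1), (2, 2), (2, 3), (1, 3), (0, 3)]
H-H contact: residue 0 @(0,0) - residue 3 @(1, 0)

Answer: 1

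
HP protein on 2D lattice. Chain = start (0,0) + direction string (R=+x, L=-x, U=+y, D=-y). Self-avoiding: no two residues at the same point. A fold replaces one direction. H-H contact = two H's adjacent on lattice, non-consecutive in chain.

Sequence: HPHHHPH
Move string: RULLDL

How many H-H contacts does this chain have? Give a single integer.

Positions: [(0, 0), (1, 0), (1, 1), (0, 1), (-1, 1), (-1, 0), (-2, 0)]
H-H contact: residue 0 @(0,0) - residue 3 @(0, 1)

Answer: 1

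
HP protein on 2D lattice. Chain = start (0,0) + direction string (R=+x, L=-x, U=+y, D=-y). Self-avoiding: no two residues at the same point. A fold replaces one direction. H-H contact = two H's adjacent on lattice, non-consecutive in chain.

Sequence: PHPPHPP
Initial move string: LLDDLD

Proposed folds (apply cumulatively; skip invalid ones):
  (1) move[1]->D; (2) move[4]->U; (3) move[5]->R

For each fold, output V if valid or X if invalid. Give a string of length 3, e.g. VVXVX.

Answer: VXX

Derivation:
Initial: LLDDLD -> [(0, 0), (-1, 0), (-2, 0), (-2, -1), (-2, -2), (-3, -2), (-3, -3)]
Fold 1: move[1]->D => LDDDLD VALID
Fold 2: move[4]->U => LDDDUD INVALID (collision), skipped
Fold 3: move[5]->R => LDDDLR INVALID (collision), skipped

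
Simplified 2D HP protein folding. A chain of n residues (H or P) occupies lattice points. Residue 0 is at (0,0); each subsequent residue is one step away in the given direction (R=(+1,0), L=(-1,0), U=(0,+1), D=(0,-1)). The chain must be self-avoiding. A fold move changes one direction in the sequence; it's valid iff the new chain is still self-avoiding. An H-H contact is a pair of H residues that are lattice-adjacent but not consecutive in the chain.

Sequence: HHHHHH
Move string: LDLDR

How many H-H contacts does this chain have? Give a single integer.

Answer: 1

Derivation:
Positions: [(0, 0), (-1, 0), (-1, -1), (-2, -1), (-2, -2), (-1, -2)]
H-H contact: residue 2 @(-1,-1) - residue 5 @(-1, -2)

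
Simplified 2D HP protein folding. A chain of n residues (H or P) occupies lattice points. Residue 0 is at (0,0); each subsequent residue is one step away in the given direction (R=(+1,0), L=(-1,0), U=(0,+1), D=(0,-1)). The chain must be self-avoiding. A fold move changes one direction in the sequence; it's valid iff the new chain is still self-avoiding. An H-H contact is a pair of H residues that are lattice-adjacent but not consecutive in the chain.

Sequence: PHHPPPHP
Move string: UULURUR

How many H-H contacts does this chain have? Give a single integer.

Positions: [(0, 0), (0, 1), (0, 2), (-1, 2), (-1, 3), (0, 3), (0, 4), (1, 4)]
No H-H contacts found.

Answer: 0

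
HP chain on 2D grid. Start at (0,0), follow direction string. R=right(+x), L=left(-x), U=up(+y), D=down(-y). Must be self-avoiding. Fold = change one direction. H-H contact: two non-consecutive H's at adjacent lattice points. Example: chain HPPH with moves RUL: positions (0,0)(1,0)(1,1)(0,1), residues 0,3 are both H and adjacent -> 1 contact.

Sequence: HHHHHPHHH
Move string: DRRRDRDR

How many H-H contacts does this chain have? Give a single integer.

Answer: 0

Derivation:
Positions: [(0, 0), (0, -1), (1, -1), (2, -1), (3, -1), (3, -2), (4, -2), (4, -3), (5, -3)]
No H-H contacts found.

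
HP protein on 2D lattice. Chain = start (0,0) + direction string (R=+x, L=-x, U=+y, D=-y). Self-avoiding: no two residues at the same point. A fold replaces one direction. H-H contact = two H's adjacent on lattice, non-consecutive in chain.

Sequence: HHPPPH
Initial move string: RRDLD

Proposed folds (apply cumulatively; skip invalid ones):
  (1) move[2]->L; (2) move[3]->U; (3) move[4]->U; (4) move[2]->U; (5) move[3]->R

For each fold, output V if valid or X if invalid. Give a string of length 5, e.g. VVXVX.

Initial: RRDLD -> [(0, 0), (1, 0), (2, 0), (2, -1), (1, -1), (1, -2)]
Fold 1: move[2]->L => RRLLD INVALID (collision), skipped
Fold 2: move[3]->U => RRDUD INVALID (collision), skipped
Fold 3: move[4]->U => RRDLU INVALID (collision), skipped
Fold 4: move[2]->U => RRULD INVALID (collision), skipped
Fold 5: move[3]->R => RRDRD VALID

Answer: XXXXV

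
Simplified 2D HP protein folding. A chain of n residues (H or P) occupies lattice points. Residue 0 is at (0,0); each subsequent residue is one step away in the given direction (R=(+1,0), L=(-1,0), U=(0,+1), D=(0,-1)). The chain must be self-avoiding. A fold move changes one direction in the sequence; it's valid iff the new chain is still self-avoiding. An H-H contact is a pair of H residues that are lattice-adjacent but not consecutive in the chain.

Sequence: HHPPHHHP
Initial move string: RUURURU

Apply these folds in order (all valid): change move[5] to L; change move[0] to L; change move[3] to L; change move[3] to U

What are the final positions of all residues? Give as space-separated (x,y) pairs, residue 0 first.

Answer: (0,0) (-1,0) (-1,1) (-1,2) (-1,3) (-1,4) (-2,4) (-2,5)

Derivation:
Initial moves: RUURURU
Fold: move[5]->L => RUURULU (positions: [(0, 0), (1, 0), (1, 1), (1, 2), (2, 2), (2, 3), (1, 3), (1, 4)])
Fold: move[0]->L => LUURULU (positions: [(0, 0), (-1, 0), (-1, 1), (-1, 2), (0, 2), (0, 3), (-1, 3), (-1, 4)])
Fold: move[3]->L => LUULULU (positions: [(0, 0), (-1, 0), (-1, 1), (-1, 2), (-2, 2), (-2, 3), (-3, 3), (-3, 4)])
Fold: move[3]->U => LUUUULU (positions: [(0, 0), (-1, 0), (-1, 1), (-1, 2), (-1, 3), (-1, 4), (-2, 4), (-2, 5)])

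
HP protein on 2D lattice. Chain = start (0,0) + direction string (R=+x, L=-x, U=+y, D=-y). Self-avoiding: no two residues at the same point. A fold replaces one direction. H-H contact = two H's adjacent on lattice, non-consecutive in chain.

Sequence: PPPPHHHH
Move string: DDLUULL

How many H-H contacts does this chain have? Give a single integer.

Positions: [(0, 0), (0, -1), (0, -2), (-1, -2), (-1, -1), (-1, 0), (-2, 0), (-3, 0)]
No H-H contacts found.

Answer: 0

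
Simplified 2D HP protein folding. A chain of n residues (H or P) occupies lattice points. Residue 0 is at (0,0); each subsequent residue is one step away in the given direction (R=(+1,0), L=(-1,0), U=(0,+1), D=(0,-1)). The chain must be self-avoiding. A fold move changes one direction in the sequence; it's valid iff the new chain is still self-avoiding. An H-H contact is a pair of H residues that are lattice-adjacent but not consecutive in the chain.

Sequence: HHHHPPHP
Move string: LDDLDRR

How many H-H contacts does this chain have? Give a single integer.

Positions: [(0, 0), (-1, 0), (-1, -1), (-1, -2), (-2, -2), (-2, -3), (-1, -3), (0, -3)]
H-H contact: residue 3 @(-1,-2) - residue 6 @(-1, -3)

Answer: 1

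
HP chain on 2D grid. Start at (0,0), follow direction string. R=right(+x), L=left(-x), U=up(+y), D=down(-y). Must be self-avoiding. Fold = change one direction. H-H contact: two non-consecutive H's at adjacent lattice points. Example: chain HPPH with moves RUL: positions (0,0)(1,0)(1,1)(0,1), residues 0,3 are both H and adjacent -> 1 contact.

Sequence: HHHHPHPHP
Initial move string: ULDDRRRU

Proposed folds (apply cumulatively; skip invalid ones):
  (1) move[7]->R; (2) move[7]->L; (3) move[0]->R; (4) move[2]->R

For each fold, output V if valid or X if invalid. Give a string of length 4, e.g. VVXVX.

Answer: VXXX

Derivation:
Initial: ULDDRRRU -> [(0, 0), (0, 1), (-1, 1), (-1, 0), (-1, -1), (0, -1), (1, -1), (2, -1), (2, 0)]
Fold 1: move[7]->R => ULDDRRRR VALID
Fold 2: move[7]->L => ULDDRRRL INVALID (collision), skipped
Fold 3: move[0]->R => RLDDRRRR INVALID (collision), skipped
Fold 4: move[2]->R => ULRDRRRR INVALID (collision), skipped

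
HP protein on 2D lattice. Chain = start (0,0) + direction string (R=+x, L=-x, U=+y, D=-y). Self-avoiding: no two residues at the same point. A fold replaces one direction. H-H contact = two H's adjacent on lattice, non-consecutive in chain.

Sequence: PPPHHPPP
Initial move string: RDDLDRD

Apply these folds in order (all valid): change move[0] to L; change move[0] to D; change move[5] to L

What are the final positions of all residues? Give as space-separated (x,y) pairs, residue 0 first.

Answer: (0,0) (0,-1) (0,-2) (0,-3) (-1,-3) (-1,-4) (-2,-4) (-2,-5)

Derivation:
Initial moves: RDDLDRD
Fold: move[0]->L => LDDLDRD (positions: [(0, 0), (-1, 0), (-1, -1), (-1, -2), (-2, -2), (-2, -3), (-1, -3), (-1, -4)])
Fold: move[0]->D => DDDLDRD (positions: [(0, 0), (0, -1), (0, -2), (0, -3), (-1, -3), (-1, -4), (0, -4), (0, -5)])
Fold: move[5]->L => DDDLDLD (positions: [(0, 0), (0, -1), (0, -2), (0, -3), (-1, -3), (-1, -4), (-2, -4), (-2, -5)])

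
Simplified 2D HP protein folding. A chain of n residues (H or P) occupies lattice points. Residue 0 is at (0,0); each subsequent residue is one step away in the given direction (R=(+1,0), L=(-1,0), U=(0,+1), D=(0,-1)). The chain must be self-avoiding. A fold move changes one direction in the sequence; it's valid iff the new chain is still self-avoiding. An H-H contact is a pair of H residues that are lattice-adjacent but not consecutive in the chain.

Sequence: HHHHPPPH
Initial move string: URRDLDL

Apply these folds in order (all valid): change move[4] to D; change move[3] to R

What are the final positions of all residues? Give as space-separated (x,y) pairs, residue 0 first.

Initial moves: URRDLDL
Fold: move[4]->D => URRDDDL (positions: [(0, 0), (0, 1), (1, 1), (2, 1), (2, 0), (2, -1), (2, -2), (1, -2)])
Fold: move[3]->R => URRRDDL (positions: [(0, 0), (0, 1), (1, 1), (2, 1), (3, 1), (3, 0), (3, -1), (2, -1)])

Answer: (0,0) (0,1) (1,1) (2,1) (3,1) (3,0) (3,-1) (2,-1)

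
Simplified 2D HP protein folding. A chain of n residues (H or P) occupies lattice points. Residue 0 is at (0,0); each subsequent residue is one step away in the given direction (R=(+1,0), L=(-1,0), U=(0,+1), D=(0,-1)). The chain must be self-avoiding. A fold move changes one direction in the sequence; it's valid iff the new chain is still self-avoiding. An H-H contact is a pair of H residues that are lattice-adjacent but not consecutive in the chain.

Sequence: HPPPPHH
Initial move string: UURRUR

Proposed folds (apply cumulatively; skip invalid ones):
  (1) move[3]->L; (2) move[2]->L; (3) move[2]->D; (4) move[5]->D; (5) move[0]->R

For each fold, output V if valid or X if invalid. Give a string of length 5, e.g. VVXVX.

Initial: UURRUR -> [(0, 0), (0, 1), (0, 2), (1, 2), (2, 2), (2, 3), (3, 3)]
Fold 1: move[3]->L => UURLUR INVALID (collision), skipped
Fold 2: move[2]->L => UULRUR INVALID (collision), skipped
Fold 3: move[2]->D => UUDRUR INVALID (collision), skipped
Fold 4: move[5]->D => UURRUD INVALID (collision), skipped
Fold 5: move[0]->R => RURRUR VALID

Answer: XXXXV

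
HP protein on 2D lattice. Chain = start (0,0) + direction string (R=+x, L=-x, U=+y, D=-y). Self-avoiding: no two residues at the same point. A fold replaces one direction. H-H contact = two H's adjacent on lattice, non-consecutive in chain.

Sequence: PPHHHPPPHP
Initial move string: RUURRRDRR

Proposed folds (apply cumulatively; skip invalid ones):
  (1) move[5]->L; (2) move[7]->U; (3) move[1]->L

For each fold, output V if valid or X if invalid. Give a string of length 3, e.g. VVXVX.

Initial: RUURRRDRR -> [(0, 0), (1, 0), (1, 1), (1, 2), (2, 2), (3, 2), (4, 2), (4, 1), (5, 1), (6, 1)]
Fold 1: move[5]->L => RUURRLDRR INVALID (collision), skipped
Fold 2: move[7]->U => RUURRRDUR INVALID (collision), skipped
Fold 3: move[1]->L => RLURRRDRR INVALID (collision), skipped

Answer: XXX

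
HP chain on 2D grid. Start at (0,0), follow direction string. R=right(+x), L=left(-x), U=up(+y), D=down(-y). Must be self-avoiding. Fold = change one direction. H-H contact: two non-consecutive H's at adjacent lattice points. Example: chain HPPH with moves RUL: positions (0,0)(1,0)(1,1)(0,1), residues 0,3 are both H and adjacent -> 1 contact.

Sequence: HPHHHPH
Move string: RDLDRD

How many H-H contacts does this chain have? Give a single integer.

Answer: 1

Derivation:
Positions: [(0, 0), (1, 0), (1, -1), (0, -1), (0, -2), (1, -2), (1, -3)]
H-H contact: residue 0 @(0,0) - residue 3 @(0, -1)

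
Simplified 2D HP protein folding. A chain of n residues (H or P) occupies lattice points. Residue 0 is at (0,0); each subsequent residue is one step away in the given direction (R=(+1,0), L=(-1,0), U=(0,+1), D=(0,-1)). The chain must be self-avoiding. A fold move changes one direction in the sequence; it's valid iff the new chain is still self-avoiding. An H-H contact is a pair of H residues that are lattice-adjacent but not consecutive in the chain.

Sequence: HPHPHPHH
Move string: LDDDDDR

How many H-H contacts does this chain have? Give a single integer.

Positions: [(0, 0), (-1, 0), (-1, -1), (-1, -2), (-1, -3), (-1, -4), (-1, -5), (0, -5)]
No H-H contacts found.

Answer: 0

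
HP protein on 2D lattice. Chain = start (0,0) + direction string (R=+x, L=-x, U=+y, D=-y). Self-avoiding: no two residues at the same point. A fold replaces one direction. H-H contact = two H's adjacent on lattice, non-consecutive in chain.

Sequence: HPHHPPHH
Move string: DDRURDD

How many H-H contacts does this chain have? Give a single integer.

Answer: 1

Derivation:
Positions: [(0, 0), (0, -1), (0, -2), (1, -2), (1, -1), (2, -1), (2, -2), (2, -3)]
H-H contact: residue 3 @(1,-2) - residue 6 @(2, -2)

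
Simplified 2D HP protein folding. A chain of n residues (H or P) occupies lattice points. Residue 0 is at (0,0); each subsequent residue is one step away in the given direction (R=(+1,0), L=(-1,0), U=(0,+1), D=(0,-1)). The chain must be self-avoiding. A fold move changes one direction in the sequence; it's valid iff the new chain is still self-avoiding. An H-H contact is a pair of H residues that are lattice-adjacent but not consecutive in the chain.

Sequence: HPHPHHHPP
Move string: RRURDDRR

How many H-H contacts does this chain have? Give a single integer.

Positions: [(0, 0), (1, 0), (2, 0), (2, 1), (3, 1), (3, 0), (3, -1), (4, -1), (5, -1)]
H-H contact: residue 2 @(2,0) - residue 5 @(3, 0)

Answer: 1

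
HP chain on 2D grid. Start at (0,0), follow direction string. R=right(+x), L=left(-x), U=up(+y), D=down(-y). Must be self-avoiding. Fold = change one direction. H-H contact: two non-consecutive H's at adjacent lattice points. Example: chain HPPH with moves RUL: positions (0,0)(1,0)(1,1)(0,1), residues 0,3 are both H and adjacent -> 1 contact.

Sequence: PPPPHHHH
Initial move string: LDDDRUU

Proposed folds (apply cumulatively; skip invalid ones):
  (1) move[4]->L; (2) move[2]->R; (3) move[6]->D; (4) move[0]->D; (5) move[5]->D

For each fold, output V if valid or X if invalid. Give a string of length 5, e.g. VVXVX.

Answer: VXXVX

Derivation:
Initial: LDDDRUU -> [(0, 0), (-1, 0), (-1, -1), (-1, -2), (-1, -3), (0, -3), (0, -2), (0, -1)]
Fold 1: move[4]->L => LDDDLUU VALID
Fold 2: move[2]->R => LDRDLUU INVALID (collision), skipped
Fold 3: move[6]->D => LDDDLUD INVALID (collision), skipped
Fold 4: move[0]->D => DDDDLUU VALID
Fold 5: move[5]->D => DDDDLDU INVALID (collision), skipped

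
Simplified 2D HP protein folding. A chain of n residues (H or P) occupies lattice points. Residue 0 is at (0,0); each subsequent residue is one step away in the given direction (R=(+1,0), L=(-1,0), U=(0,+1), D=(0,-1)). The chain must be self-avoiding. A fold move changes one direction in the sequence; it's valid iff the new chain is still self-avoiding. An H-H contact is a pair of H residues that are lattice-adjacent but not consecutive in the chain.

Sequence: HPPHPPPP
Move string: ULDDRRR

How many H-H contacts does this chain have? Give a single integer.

Positions: [(0, 0), (0, 1), (-1, 1), (-1, 0), (-1, -1), (0, -1), (1, -1), (2, -1)]
H-H contact: residue 0 @(0,0) - residue 3 @(-1, 0)

Answer: 1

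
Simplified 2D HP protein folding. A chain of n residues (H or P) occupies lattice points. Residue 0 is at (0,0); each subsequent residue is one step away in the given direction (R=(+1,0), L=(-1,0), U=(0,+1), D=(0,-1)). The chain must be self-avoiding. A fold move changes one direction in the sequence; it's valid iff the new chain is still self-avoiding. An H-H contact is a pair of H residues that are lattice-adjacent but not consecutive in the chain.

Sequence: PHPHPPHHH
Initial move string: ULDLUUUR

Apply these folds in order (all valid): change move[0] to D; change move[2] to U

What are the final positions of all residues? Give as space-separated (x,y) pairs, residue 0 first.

Initial moves: ULDLUUUR
Fold: move[0]->D => DLDLUUUR (positions: [(0, 0), (0, -1), (-1, -1), (-1, -2), (-2, -2), (-2, -1), (-2, 0), (-2, 1), (-1, 1)])
Fold: move[2]->U => DLULUUUR (positions: [(0, 0), (0, -1), (-1, -1), (-1, 0), (-2, 0), (-2, 1), (-2, 2), (-2, 3), (-1, 3)])

Answer: (0,0) (0,-1) (-1,-1) (-1,0) (-2,0) (-2,1) (-2,2) (-2,3) (-1,3)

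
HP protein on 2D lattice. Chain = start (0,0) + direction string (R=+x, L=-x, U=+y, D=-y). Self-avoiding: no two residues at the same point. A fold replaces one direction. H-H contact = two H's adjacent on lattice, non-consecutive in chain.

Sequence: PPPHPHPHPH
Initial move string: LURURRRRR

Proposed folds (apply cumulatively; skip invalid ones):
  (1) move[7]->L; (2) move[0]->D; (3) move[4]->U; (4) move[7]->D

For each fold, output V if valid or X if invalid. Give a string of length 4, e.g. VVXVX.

Answer: XXVV

Derivation:
Initial: LURURRRRR -> [(0, 0), (-1, 0), (-1, 1), (0, 1), (0, 2), (1, 2), (2, 2), (3, 2), (4, 2), (5, 2)]
Fold 1: move[7]->L => LURURRRLR INVALID (collision), skipped
Fold 2: move[0]->D => DURURRRRR INVALID (collision), skipped
Fold 3: move[4]->U => LURUURRRR VALID
Fold 4: move[7]->D => LURUURRDR VALID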